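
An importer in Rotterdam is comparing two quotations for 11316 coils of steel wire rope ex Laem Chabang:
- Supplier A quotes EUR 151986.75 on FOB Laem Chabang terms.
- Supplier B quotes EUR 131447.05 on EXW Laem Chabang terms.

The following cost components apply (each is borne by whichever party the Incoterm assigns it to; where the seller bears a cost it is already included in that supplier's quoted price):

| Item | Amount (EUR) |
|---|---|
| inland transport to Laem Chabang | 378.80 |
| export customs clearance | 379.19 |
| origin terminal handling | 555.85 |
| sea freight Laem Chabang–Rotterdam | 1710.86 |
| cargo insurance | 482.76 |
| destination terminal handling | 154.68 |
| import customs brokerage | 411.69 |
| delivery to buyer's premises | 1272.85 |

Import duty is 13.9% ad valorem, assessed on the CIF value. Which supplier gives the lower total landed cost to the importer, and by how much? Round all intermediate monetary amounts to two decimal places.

Supplier B is cheaper by EUR 21898.25

Supplier A (FOB):
CIF value = FOB price + freight + insurance = 151986.75 + 1710.86 + 482.76 = 154180.37
Import duty = 154180.37 × 13.9% = 21431.07
Buyer bears (A): 1710.86 + 482.76 + 154.68 + 411.69 + 1272.85 = 4032.84
Landed cost (A) = invoice 151986.75 + 4032.84 + duty 21431.07 = 177450.66
Supplier B (EXW):
CIF value = EXW price + inland to port + export clearance + origin terminal + freight + insurance = 131447.05 + 378.80 + 379.19 + 555.85 + 1710.86 + 482.76 = 134954.51
Import duty = 134954.51 × 13.9% = 18758.68
Buyer bears (B): 378.80 + 379.19 + 555.85 + 1710.86 + 482.76 + 154.68 + 411.69 + 1272.85 = 5346.68
Landed cost (B) = invoice 131447.05 + 5346.68 + duty 18758.68 = 155552.41
Difference = |177450.66 − 155552.41| = 21898.25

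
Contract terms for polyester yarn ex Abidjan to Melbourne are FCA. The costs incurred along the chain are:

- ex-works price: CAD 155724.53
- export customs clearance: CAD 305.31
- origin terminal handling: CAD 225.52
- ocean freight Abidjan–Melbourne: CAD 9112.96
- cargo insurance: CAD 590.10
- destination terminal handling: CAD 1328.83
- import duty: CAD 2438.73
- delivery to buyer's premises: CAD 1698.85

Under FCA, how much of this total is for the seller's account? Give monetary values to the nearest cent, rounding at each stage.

FCA: the seller delivers export-cleared goods to the carrier; the buyer bears costs from that point.
Seller's account: goods 155724.53 + export clearance 305.31 = 156029.84
Buyer's account: origin terminal 225.52 + freight 9112.96 + insurance 590.10 + destination terminal 1328.83 + duty 2438.73 + delivery 1698.85 = 15394.99

Seller's account: CAD 156029.84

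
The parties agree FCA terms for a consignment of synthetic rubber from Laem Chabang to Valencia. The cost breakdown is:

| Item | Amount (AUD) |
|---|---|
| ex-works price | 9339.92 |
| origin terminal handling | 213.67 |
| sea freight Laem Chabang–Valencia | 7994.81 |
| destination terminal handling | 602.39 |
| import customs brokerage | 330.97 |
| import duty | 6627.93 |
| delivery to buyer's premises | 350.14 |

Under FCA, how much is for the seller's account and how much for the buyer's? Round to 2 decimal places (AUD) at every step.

FCA: the seller delivers export-cleared goods to the carrier; the buyer bears costs from that point.
Seller's account: goods 9339.92 = 9339.92
Buyer's account: origin terminal 213.67 + freight 7994.81 + destination terminal 602.39 + brokerage 330.97 + duty 6627.93 + delivery 350.14 = 16119.91

Seller: AUD 9339.92; buyer: AUD 16119.91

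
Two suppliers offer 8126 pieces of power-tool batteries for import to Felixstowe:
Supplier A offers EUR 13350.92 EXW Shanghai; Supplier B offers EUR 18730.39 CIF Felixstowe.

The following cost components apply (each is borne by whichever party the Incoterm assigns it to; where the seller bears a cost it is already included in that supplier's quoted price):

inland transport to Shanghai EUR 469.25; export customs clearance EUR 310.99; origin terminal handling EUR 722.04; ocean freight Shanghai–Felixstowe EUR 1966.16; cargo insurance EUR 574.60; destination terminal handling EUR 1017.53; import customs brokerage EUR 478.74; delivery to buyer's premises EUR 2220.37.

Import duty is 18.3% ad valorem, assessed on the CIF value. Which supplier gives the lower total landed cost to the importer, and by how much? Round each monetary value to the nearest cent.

Supplier A (EXW):
CIF value = EXW price + inland to port + export clearance + origin terminal + freight + insurance = 13350.92 + 469.25 + 310.99 + 722.04 + 1966.16 + 574.60 = 17393.96
Import duty = 17393.96 × 18.3% = 3183.09
Buyer bears (A): 469.25 + 310.99 + 722.04 + 1966.16 + 574.60 + 1017.53 + 478.74 + 2220.37 = 7759.68
Landed cost (A) = invoice 13350.92 + 7759.68 + duty 3183.09 = 24293.69
Supplier B (CIF):
The CIF price already equals the CIF value: 18730.39
Import duty = 18730.39 × 18.3% = 3427.66
Buyer bears (B): 1017.53 + 478.74 + 2220.37 = 3716.64
Landed cost (B) = invoice 18730.39 + 3716.64 + duty 3427.66 = 25874.69
Difference = |24293.69 − 25874.69| = 1581.00

Supplier A is cheaper by EUR 1581.00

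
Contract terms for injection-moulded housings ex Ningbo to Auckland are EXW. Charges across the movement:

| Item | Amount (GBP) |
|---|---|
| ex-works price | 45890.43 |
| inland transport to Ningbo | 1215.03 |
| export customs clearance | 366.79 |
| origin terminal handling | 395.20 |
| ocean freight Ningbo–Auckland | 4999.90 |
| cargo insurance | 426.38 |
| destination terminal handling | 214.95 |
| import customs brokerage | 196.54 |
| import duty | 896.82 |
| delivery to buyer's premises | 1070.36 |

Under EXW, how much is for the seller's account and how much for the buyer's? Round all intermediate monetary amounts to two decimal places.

Seller: GBP 45890.43; buyer: GBP 9781.97

EXW: the seller makes goods available at their premises; the buyer bears all onward costs.
Seller's account: goods 45890.43 = 45890.43
Buyer's account: inland to port 1215.03 + export clearance 366.79 + origin terminal 395.20 + freight 4999.90 + insurance 426.38 + destination terminal 214.95 + brokerage 196.54 + duty 896.82 + delivery 1070.36 = 9781.97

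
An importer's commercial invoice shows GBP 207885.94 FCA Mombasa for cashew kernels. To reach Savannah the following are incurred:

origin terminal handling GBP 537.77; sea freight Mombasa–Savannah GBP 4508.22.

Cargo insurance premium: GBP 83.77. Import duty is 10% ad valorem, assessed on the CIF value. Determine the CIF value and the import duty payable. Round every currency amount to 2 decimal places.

CIF value: GBP 213015.70; import duty: GBP 21301.57

CIF = FCA price + pre-shipment costs + freight + insurance
CIF = 207885.94 + 537.77 + 4508.22 + 83.77 = 213015.70
Import duty = 213015.70 × 10% = 21301.57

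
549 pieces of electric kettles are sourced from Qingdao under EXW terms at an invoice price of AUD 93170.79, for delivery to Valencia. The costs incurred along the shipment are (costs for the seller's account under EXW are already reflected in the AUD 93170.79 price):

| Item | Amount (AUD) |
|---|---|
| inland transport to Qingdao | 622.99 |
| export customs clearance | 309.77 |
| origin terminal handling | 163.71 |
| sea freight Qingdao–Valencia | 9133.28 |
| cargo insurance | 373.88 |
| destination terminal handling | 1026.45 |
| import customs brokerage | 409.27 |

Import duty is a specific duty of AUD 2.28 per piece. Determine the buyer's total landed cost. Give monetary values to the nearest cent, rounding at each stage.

Total landed cost: AUD 106461.86

EXW: the seller makes goods available at their premises; the buyer bears all onward costs.
CIF value = EXW price + inland to port + export clearance + origin terminal + freight + insurance = 93170.79 + 622.99 + 309.77 + 163.71 + 9133.28 + 373.88 = 103774.42
Import duty = 549 × 2.28 = 1251.72
Buyer bears: inland to port 622.99 + export clearance 309.77 + origin terminal 163.71 + freight 9133.28 + insurance 373.88 + destination terminal 1026.45 + brokerage 409.27 + duty 1251.72 = 13291.07
Landed cost = invoice 93170.79 + 13291.07 = 106461.86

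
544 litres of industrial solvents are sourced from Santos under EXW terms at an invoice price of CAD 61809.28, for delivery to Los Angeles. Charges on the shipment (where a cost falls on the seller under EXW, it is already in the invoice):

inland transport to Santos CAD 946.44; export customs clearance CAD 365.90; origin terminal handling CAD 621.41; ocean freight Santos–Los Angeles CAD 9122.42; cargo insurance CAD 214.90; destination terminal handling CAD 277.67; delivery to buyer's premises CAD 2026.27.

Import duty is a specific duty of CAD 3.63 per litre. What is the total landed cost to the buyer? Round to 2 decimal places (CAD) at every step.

Total landed cost: CAD 77359.01

EXW: the seller makes goods available at their premises; the buyer bears all onward costs.
CIF value = EXW price + inland to port + export clearance + origin terminal + freight + insurance = 61809.28 + 946.44 + 365.90 + 621.41 + 9122.42 + 214.90 = 73080.35
Import duty = 544 × 3.63 = 1974.72
Buyer bears: inland to port 946.44 + export clearance 365.90 + origin terminal 621.41 + freight 9122.42 + insurance 214.90 + destination terminal 277.67 + delivery 2026.27 + duty 1974.72 = 15549.73
Landed cost = invoice 61809.28 + 15549.73 = 77359.01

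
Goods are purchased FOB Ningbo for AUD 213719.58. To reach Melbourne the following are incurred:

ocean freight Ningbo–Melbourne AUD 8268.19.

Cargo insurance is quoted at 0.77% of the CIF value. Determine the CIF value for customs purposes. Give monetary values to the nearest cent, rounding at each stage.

CIF value: AUD 223710.34

Let C be the CIF value. C = FOB price + freight + 0.77% × C
C − 0.77% × C = 213719.58 + 8268.19
0.9923 × C = 221987.77
C = 221987.77 / 0.9923 = 223710.34
Insurance premium = 0.77% × 223710.34 = 1722.57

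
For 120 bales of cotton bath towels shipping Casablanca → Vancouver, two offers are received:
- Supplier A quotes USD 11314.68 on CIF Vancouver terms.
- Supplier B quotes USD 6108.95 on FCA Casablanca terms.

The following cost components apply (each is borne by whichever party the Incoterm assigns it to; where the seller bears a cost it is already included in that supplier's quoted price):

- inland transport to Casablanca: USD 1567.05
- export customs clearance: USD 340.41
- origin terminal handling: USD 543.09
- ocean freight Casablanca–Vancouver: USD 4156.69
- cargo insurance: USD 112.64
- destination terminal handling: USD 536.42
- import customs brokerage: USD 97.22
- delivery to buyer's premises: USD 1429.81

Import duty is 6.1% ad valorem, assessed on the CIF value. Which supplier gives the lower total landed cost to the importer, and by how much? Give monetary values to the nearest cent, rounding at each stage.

Supplier B is cheaper by USD 417.31

Supplier A (CIF):
The CIF price already equals the CIF value: 11314.68
Import duty = 11314.68 × 6.1% = 690.20
Buyer bears (A): 536.42 + 97.22 + 1429.81 = 2063.45
Landed cost (A) = invoice 11314.68 + 2063.45 + duty 690.20 = 14068.33
Supplier B (FCA):
CIF value = FCA price + origin terminal + freight + insurance = 6108.95 + 543.09 + 4156.69 + 112.64 = 10921.37
Import duty = 10921.37 × 6.1% = 666.20
Buyer bears (B): 543.09 + 4156.69 + 112.64 + 536.42 + 97.22 + 1429.81 = 6875.87
Landed cost (B) = invoice 6108.95 + 6875.87 + duty 666.20 = 13651.02
Difference = |14068.33 − 13651.02| = 417.31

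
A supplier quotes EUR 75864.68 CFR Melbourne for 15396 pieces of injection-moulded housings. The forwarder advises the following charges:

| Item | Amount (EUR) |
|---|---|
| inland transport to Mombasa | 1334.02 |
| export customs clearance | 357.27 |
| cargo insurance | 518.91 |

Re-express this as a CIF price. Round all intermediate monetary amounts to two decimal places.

Not relevant to the conversion: export clearance, inland to port — on the seller under both CFR and CIF; already in the CFR price and stays in the CIF price.
From CFR to CIF, the seller additionally bears: insurance.
CIF price = 75864.68 + 518.91 = 76383.59

CIF price: EUR 76383.59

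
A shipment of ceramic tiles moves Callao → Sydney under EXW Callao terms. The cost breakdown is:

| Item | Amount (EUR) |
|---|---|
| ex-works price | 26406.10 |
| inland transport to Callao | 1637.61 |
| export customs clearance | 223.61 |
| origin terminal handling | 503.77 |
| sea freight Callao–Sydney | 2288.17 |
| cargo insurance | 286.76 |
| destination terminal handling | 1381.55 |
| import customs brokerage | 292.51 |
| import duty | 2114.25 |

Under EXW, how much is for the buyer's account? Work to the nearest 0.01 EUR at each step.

EXW: the seller makes goods available at their premises; the buyer bears all onward costs.
Seller's account: goods 26406.10 = 26406.10
Buyer's account: inland to port 1637.61 + export clearance 223.61 + origin terminal 503.77 + freight 2288.17 + insurance 286.76 + destination terminal 1381.55 + brokerage 292.51 + duty 2114.25 = 8728.23

Buyer's account: EUR 8728.23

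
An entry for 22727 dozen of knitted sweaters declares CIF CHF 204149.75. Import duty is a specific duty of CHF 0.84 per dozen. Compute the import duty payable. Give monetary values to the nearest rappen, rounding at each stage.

Import duty: CHF 19090.68

Import duty = 22727 × 0.84 = 19090.68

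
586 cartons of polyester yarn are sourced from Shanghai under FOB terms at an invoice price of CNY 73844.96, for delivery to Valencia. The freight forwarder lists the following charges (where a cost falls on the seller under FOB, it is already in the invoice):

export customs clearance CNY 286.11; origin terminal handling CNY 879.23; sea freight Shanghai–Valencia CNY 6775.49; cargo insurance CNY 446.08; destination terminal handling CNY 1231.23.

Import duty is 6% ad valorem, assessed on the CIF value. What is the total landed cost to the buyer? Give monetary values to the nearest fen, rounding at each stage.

FOB: the seller bears costs until goods are on board at the origin port; the buyer bears freight, insurance and all costs thereafter.
Already in the invoice (seller's account under FOB): export clearance, origin terminal — exclude.
CIF value = FOB price + freight + insurance = 73844.96 + 6775.49 + 446.08 = 81066.53
Import duty = 81066.53 × 6% = 4863.99
Buyer bears: freight 6775.49 + insurance 446.08 + destination terminal 1231.23 + duty 4863.99 = 13316.79
Landed cost = invoice 73844.96 + 13316.79 = 87161.75

Total landed cost: CNY 87161.75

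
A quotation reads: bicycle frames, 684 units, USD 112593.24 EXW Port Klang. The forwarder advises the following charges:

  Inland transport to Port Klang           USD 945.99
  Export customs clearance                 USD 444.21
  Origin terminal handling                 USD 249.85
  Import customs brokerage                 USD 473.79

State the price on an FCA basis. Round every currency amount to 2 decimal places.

FCA price: USD 113983.44

Not relevant to the conversion: brokerage, origin terminal — on the buyer under both terms; not part of either seller's price.
From EXW to FCA, the seller additionally bears: inland to port, export clearance.
FCA price = 112593.24 + 945.99 + 444.21 = 113983.44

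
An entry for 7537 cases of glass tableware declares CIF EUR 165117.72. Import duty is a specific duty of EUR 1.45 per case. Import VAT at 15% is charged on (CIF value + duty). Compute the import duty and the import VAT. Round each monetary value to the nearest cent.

Import duty: EUR 10928.65; import VAT: EUR 26406.96

Import duty = 7537 × 1.45 = 10928.65
VAT base = CIF + duty = 165117.72 + 10928.65 = 176046.37
Import VAT = 176046.37 × 15% = 26406.96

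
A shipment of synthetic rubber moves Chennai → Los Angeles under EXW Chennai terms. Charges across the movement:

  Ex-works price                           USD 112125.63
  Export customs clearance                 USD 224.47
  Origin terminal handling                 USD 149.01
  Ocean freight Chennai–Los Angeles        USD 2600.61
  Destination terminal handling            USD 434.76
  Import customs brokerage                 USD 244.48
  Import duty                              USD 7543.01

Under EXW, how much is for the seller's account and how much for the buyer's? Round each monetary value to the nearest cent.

EXW: the seller makes goods available at their premises; the buyer bears all onward costs.
Seller's account: goods 112125.63 = 112125.63
Buyer's account: export clearance 224.47 + origin terminal 149.01 + freight 2600.61 + destination terminal 434.76 + brokerage 244.48 + duty 7543.01 = 11196.34

Seller: USD 112125.63; buyer: USD 11196.34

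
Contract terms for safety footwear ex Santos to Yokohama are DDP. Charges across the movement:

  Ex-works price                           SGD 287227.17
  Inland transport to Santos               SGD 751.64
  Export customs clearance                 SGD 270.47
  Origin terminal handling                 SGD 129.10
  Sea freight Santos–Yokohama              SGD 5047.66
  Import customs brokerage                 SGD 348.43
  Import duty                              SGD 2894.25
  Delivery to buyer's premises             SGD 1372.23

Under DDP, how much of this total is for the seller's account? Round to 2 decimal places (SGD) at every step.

Seller's account: SGD 298040.95

DDP: the seller bears all costs including import duty.
Seller's account: goods 287227.17 + inland to port 751.64 + export clearance 270.47 + origin terminal 129.10 + freight 5047.66 + brokerage 348.43 + duty 2894.25 + delivery 1372.23 = 298040.95
Buyer's account: 0.00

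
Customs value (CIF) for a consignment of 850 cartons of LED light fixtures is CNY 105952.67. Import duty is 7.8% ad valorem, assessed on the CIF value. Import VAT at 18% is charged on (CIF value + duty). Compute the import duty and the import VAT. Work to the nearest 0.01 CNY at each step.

Import duty = 105952.67 × 7.8% = 8264.31
VAT base = CIF + duty = 105952.67 + 8264.31 = 114216.98
Import VAT = 114216.98 × 18% = 20559.06

Import duty: CNY 8264.31; import VAT: CNY 20559.06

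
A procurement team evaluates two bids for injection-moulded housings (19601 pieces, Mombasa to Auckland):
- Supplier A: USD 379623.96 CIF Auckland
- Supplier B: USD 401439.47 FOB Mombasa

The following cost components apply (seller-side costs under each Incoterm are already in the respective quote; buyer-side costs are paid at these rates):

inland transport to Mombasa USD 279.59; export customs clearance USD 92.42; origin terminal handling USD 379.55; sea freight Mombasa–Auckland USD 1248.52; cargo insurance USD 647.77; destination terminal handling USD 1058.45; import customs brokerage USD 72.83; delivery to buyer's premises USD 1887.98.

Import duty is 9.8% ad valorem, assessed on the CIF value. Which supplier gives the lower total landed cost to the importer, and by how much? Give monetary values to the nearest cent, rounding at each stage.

Supplier A (CIF):
The CIF price already equals the CIF value: 379623.96
Import duty = 379623.96 × 9.8% = 37203.15
Buyer bears (A): 1058.45 + 72.83 + 1887.98 = 3019.26
Landed cost (A) = invoice 379623.96 + 3019.26 + duty 37203.15 = 419846.37
Supplier B (FOB):
CIF value = FOB price + freight + insurance = 401439.47 + 1248.52 + 647.77 = 403335.76
Import duty = 403335.76 × 9.8% = 39526.90
Buyer bears (B): 1248.52 + 647.77 + 1058.45 + 72.83 + 1887.98 = 4915.55
Landed cost (B) = invoice 401439.47 + 4915.55 + duty 39526.90 = 445881.92
Difference = |419846.37 − 445881.92| = 26035.55

Supplier A is cheaper by USD 26035.55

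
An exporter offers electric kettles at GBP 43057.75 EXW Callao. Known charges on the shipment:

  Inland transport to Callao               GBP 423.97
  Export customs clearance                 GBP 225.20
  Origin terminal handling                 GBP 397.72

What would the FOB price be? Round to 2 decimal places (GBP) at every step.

From EXW to FOB, the seller additionally bears: inland to port, export clearance, origin terminal.
FOB price = 43057.75 + 423.97 + 225.20 + 397.72 = 44104.64

FOB price: GBP 44104.64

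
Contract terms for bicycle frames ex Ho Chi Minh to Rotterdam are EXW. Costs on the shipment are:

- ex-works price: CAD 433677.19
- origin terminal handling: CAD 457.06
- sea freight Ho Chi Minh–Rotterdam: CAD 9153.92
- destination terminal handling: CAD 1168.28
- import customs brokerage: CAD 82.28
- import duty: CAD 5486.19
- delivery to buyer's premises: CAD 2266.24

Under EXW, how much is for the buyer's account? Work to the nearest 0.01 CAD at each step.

Buyer's account: CAD 18613.97

EXW: the seller makes goods available at their premises; the buyer bears all onward costs.
Seller's account: goods 433677.19 = 433677.19
Buyer's account: origin terminal 457.06 + freight 9153.92 + destination terminal 1168.28 + brokerage 82.28 + duty 5486.19 + delivery 2266.24 = 18613.97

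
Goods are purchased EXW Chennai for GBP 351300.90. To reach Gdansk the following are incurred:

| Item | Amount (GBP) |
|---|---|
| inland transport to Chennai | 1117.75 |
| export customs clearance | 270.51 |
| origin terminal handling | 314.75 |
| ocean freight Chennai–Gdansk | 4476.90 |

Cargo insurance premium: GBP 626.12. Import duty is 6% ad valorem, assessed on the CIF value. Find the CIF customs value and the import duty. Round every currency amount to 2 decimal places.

CIF value: GBP 358106.93; import duty: GBP 21486.42

CIF = EXW price + pre-shipment costs + freight + insurance
CIF = 351300.90 + 1117.75 + 270.51 + 314.75 + 4476.90 + 626.12 = 358106.93
Import duty = 358106.93 × 6% = 21486.42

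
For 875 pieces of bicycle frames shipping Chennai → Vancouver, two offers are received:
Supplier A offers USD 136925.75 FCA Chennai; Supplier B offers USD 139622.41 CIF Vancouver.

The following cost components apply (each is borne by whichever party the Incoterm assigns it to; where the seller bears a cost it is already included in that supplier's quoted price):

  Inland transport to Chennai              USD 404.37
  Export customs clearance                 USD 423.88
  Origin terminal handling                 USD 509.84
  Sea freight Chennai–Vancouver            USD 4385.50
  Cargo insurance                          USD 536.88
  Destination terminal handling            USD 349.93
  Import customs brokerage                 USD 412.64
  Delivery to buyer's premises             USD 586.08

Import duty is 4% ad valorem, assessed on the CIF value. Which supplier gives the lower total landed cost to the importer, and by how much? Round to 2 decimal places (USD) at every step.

Supplier A (FCA):
CIF value = FCA price + origin terminal + freight + insurance = 136925.75 + 509.84 + 4385.50 + 536.88 = 142357.97
Import duty = 142357.97 × 4% = 5694.32
Buyer bears (A): 509.84 + 4385.50 + 536.88 + 349.93 + 412.64 + 586.08 = 6780.87
Landed cost (A) = invoice 136925.75 + 6780.87 + duty 5694.32 = 149400.94
Supplier B (CIF):
The CIF price already equals the CIF value: 139622.41
Import duty = 139622.41 × 4% = 5584.90
Buyer bears (B): 349.93 + 412.64 + 586.08 = 1348.65
Landed cost (B) = invoice 139622.41 + 1348.65 + duty 5584.90 = 146555.96
Difference = |149400.94 − 146555.96| = 2844.98

Supplier B is cheaper by USD 2844.98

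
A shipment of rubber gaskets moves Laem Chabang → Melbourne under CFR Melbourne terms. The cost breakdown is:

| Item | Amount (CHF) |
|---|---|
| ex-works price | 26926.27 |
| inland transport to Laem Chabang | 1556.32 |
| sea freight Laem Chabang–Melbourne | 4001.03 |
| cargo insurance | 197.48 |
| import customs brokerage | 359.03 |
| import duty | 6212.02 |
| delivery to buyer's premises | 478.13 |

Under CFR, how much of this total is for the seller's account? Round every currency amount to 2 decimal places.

CFR: the seller pays costs through ocean freight to the destination port, but not insurance.
Seller's account: goods 26926.27 + inland to port 1556.32 + freight 4001.03 = 32483.62
Buyer's account: insurance 197.48 + brokerage 359.03 + duty 6212.02 + delivery 478.13 = 7246.66

Seller's account: CHF 32483.62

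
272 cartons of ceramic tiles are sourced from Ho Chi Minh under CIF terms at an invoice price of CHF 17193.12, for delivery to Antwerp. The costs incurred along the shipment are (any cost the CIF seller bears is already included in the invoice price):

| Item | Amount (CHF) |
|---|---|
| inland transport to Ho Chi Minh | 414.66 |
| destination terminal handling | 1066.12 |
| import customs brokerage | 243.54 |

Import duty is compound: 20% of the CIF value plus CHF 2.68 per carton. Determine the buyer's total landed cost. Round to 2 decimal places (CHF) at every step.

Total landed cost: CHF 22670.36

CIF: the seller pays costs through ocean freight and marine insurance to the destination port.
Already in the invoice (seller's account under CIF): inland to port — exclude.
The CIF price already equals the CIF value: 17193.12
Ad valorem component: 17193.12 × 20% = 3438.62
Specific component: 272 × 2.68 = 728.96
Import duty = 3438.62 + 728.96 = 4167.58
Buyer bears: destination terminal 1066.12 + brokerage 243.54 + duty 4167.58 = 5477.24
Landed cost = invoice 17193.12 + 5477.24 = 22670.36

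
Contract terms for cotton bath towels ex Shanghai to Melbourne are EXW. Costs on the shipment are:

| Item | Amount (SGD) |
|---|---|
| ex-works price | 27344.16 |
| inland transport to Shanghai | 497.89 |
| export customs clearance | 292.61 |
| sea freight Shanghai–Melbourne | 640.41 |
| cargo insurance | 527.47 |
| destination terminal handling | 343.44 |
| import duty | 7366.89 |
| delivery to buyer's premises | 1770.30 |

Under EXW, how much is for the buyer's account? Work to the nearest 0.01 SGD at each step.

Buyer's account: SGD 11439.01

EXW: the seller makes goods available at their premises; the buyer bears all onward costs.
Seller's account: goods 27344.16 = 27344.16
Buyer's account: inland to port 497.89 + export clearance 292.61 + freight 640.41 + insurance 527.47 + destination terminal 343.44 + duty 7366.89 + delivery 1770.30 = 11439.01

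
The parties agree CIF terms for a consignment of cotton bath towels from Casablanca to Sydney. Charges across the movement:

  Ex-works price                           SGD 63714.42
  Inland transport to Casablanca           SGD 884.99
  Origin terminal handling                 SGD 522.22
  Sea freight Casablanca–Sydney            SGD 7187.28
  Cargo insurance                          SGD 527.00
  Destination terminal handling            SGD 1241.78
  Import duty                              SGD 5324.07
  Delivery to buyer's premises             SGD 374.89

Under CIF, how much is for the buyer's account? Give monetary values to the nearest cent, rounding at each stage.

CIF: the seller pays costs through ocean freight and marine insurance to the destination port.
Seller's account: goods 63714.42 + inland to port 884.99 + origin terminal 522.22 + freight 7187.28 + insurance 527.00 = 72835.91
Buyer's account: destination terminal 1241.78 + duty 5324.07 + delivery 374.89 = 6940.74

Buyer's account: SGD 6940.74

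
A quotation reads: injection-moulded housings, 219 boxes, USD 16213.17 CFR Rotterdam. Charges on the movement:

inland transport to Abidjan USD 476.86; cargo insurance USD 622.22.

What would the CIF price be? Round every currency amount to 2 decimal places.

Not relevant to the conversion: inland to port — on the seller under both CFR and CIF; already in the CFR price and stays in the CIF price.
From CFR to CIF, the seller additionally bears: insurance.
CIF price = 16213.17 + 622.22 = 16835.39

CIF price: USD 16835.39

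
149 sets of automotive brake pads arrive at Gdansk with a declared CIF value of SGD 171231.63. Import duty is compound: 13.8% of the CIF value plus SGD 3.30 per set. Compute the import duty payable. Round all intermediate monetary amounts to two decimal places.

Ad valorem component: 171231.63 × 13.8% = 23629.96
Specific component: 149 × 3.30 = 491.70
Import duty = 23629.96 + 491.70 = 24121.66

Import duty: SGD 24121.66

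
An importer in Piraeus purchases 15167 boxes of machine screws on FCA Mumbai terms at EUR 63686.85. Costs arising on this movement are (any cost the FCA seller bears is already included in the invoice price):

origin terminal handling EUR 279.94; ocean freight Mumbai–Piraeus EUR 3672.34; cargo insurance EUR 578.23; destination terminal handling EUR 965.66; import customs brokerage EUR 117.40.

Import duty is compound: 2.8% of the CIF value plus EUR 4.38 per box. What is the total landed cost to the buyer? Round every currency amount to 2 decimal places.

Total landed cost: EUR 137641.97

FCA: the seller delivers export-cleared goods to the carrier; the buyer bears costs from that point.
CIF value = FCA price + origin terminal + freight + insurance = 63686.85 + 279.94 + 3672.34 + 578.23 = 68217.36
Ad valorem component: 68217.36 × 2.8% = 1910.09
Specific component: 15167 × 4.38 = 66431.46
Import duty = 1910.09 + 66431.46 = 68341.55
Buyer bears: origin terminal 279.94 + freight 3672.34 + insurance 578.23 + destination terminal 965.66 + brokerage 117.40 + duty 68341.55 = 73955.12
Landed cost = invoice 63686.85 + 73955.12 = 137641.97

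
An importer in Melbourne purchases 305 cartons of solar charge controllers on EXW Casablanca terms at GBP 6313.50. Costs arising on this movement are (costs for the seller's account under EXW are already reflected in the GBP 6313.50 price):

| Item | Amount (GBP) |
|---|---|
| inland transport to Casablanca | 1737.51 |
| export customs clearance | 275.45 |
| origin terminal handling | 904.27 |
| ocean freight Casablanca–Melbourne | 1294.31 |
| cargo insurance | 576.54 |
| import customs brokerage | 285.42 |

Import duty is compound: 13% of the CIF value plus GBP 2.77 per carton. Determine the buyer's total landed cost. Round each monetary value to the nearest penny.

EXW: the seller makes goods available at their premises; the buyer bears all onward costs.
CIF value = EXW price + inland to port + export clearance + origin terminal + freight + insurance = 6313.50 + 1737.51 + 275.45 + 904.27 + 1294.31 + 576.54 = 11101.58
Ad valorem component: 11101.58 × 13% = 1443.21
Specific component: 305 × 2.77 = 844.85
Import duty = 1443.21 + 844.85 = 2288.06
Buyer bears: inland to port 1737.51 + export clearance 275.45 + origin terminal 904.27 + freight 1294.31 + insurance 576.54 + brokerage 285.42 + duty 2288.06 = 7361.56
Landed cost = invoice 6313.50 + 7361.56 = 13675.06

Total landed cost: GBP 13675.06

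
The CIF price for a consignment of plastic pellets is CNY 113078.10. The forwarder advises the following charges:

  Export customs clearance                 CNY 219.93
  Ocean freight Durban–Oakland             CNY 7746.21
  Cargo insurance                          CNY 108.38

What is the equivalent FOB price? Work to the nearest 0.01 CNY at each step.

FOB price: CNY 105223.51

Not relevant to the conversion: export clearance — on the seller under both CIF and FOB; already in the CIF price and stays in the FOB price.
From CIF to FOB, the seller no longer bears: freight, insurance.
FOB price = 113078.10 − 7746.21 − 108.38 = 105223.51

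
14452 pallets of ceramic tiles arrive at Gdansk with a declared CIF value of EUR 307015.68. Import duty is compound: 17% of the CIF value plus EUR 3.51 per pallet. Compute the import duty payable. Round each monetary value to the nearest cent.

Import duty: EUR 102919.19

Ad valorem component: 307015.68 × 17% = 52192.67
Specific component: 14452 × 3.51 = 50726.52
Import duty = 52192.67 + 50726.52 = 102919.19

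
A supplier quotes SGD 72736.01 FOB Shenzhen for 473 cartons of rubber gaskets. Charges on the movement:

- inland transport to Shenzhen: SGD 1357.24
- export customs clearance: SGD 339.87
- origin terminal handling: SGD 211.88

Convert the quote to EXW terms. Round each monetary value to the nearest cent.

From FOB to EXW, the seller no longer bears: inland to port, export clearance, origin terminal.
EXW price = 72736.01 − 1357.24 − 339.87 − 211.88 = 70827.02

EXW price: SGD 70827.02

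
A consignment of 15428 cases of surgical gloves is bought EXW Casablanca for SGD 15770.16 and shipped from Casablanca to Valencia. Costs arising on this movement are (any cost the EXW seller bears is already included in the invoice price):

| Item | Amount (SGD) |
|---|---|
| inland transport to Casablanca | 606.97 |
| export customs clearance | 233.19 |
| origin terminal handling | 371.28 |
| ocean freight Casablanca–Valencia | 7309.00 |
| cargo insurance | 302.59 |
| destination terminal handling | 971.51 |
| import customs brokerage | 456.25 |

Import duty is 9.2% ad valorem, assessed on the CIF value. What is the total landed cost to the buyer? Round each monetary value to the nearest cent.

EXW: the seller makes goods available at their premises; the buyer bears all onward costs.
CIF value = EXW price + inland to port + export clearance + origin terminal + freight + insurance = 15770.16 + 606.97 + 233.19 + 371.28 + 7309.00 + 302.59 = 24593.19
Import duty = 24593.19 × 9.2% = 2262.57
Buyer bears: inland to port 606.97 + export clearance 233.19 + origin terminal 371.28 + freight 7309.00 + insurance 302.59 + destination terminal 971.51 + brokerage 456.25 + duty 2262.57 = 12513.36
Landed cost = invoice 15770.16 + 12513.36 = 28283.52

Total landed cost: SGD 28283.52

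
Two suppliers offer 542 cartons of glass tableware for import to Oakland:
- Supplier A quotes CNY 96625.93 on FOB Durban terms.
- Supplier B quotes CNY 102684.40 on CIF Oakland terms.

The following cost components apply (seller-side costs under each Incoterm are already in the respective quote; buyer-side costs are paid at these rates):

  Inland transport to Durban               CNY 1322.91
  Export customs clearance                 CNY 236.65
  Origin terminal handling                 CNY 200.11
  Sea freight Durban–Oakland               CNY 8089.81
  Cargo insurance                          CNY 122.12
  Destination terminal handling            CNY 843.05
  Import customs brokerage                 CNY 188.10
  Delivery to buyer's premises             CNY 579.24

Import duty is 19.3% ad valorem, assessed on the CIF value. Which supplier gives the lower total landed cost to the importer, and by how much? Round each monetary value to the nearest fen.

Supplier B is cheaper by CNY 2569.08

Supplier A (FOB):
CIF value = FOB price + freight + insurance = 96625.93 + 8089.81 + 122.12 = 104837.86
Import duty = 104837.86 × 19.3% = 20233.71
Buyer bears (A): 8089.81 + 122.12 + 843.05 + 188.10 + 579.24 = 9822.32
Landed cost (A) = invoice 96625.93 + 9822.32 + duty 20233.71 = 126681.96
Supplier B (CIF):
The CIF price already equals the CIF value: 102684.40
Import duty = 102684.40 × 19.3% = 19818.09
Buyer bears (B): 843.05 + 188.10 + 579.24 = 1610.39
Landed cost (B) = invoice 102684.40 + 1610.39 + duty 19818.09 = 124112.88
Difference = |126681.96 − 124112.88| = 2569.08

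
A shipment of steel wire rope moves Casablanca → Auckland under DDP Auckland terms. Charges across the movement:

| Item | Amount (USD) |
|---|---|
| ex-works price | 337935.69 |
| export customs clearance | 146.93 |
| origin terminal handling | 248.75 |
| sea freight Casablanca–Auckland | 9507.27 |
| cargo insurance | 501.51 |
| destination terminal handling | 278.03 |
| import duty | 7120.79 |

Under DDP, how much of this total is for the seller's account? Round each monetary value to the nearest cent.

DDP: the seller bears all costs including import duty.
Seller's account: goods 337935.69 + export clearance 146.93 + origin terminal 248.75 + freight 9507.27 + insurance 501.51 + destination terminal 278.03 + duty 7120.79 = 355738.97
Buyer's account: 0.00

Seller's account: USD 355738.97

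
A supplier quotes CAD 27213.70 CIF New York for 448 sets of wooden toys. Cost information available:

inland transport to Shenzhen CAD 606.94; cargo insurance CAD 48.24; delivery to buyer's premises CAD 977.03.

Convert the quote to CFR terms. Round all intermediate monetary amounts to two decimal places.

CFR price: CAD 27165.46

Not relevant to the conversion: inland to port — on the seller under both CIF and CFR; already in the CIF price and stays in the CFR price. delivery — on the buyer under both terms; not part of either seller's price.
From CIF to CFR, the seller no longer bears: insurance.
CFR price = 27213.70 − 48.24 = 27165.46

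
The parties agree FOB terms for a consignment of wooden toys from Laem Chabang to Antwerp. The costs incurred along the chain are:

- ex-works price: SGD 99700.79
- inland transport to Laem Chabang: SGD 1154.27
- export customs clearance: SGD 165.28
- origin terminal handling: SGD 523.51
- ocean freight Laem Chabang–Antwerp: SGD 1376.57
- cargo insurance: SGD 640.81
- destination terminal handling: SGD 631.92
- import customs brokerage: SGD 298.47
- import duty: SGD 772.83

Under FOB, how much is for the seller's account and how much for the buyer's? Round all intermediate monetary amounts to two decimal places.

Seller: SGD 101543.85; buyer: SGD 3720.60

FOB: the seller bears costs until goods are on board at the origin port; the buyer bears freight, insurance and all costs thereafter.
Seller's account: goods 99700.79 + inland to port 1154.27 + export clearance 165.28 + origin terminal 523.51 = 101543.85
Buyer's account: freight 1376.57 + insurance 640.81 + destination terminal 631.92 + brokerage 298.47 + duty 772.83 = 3720.60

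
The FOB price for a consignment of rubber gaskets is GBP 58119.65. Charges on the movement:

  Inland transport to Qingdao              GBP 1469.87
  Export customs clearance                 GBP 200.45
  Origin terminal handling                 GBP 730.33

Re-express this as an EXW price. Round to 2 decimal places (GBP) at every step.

From FOB to EXW, the seller no longer bears: inland to port, export clearance, origin terminal.
EXW price = 58119.65 − 1469.87 − 200.45 − 730.33 = 55719.00

EXW price: GBP 55719.00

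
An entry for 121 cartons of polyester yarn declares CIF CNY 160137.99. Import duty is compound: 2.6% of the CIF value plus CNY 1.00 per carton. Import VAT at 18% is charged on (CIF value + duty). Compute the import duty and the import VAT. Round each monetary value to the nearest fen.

Ad valorem component: 160137.99 × 2.6% = 4163.59
Specific component: 121 × 1.00 = 121.00
Import duty = 4163.59 + 121.00 = 4284.59
VAT base = CIF + duty = 160137.99 + 4284.59 = 164422.58
Import VAT = 164422.58 × 18% = 29596.06

Import duty: CNY 4284.59; import VAT: CNY 29596.06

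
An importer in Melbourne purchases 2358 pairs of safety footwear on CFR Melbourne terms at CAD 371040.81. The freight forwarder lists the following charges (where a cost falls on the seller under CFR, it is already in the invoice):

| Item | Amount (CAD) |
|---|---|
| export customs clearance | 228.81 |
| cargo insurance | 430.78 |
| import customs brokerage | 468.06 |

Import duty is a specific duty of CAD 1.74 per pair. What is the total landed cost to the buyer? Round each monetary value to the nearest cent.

Total landed cost: CAD 376042.57

CFR: the seller pays costs through ocean freight to the destination port, but not insurance.
Already in the invoice (seller's account under CFR): export clearance — exclude.
CIF value = CFR price + insurance = 371040.81 + 430.78 = 371471.59
Import duty = 2358 × 1.74 = 4102.92
Buyer bears: insurance 430.78 + brokerage 468.06 + duty 4102.92 = 5001.76
Landed cost = invoice 371040.81 + 5001.76 = 376042.57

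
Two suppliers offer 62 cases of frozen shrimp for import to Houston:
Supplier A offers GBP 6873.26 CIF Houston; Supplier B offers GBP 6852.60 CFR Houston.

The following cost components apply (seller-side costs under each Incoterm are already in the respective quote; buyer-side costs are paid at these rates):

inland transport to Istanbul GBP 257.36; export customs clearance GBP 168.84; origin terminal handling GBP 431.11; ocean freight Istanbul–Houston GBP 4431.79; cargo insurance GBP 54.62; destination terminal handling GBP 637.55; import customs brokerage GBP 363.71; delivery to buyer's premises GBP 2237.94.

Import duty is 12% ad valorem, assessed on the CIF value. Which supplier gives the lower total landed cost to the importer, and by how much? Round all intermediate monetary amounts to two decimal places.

Supplier A is cheaper by GBP 38.04

Supplier A (CIF):
The CIF price already equals the CIF value: 6873.26
Import duty = 6873.26 × 12% = 824.79
Buyer bears (A): 637.55 + 363.71 + 2237.94 = 3239.20
Landed cost (A) = invoice 6873.26 + 3239.20 + duty 824.79 = 10937.25
Supplier B (CFR):
CIF value = CFR price + insurance = 6852.60 + 54.62 = 6907.22
Import duty = 6907.22 × 12% = 828.87
Buyer bears (B): 54.62 + 637.55 + 363.71 + 2237.94 = 3293.82
Landed cost (B) = invoice 6852.60 + 3293.82 + duty 828.87 = 10975.29
Difference = |10937.25 − 10975.29| = 38.04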